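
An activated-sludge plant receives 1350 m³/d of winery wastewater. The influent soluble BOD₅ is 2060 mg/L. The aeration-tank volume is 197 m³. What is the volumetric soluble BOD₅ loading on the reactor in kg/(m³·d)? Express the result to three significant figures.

L_v ≈ 14.1 kg soluble BOD₅/(m³·d)

L_v = Q S₀ / V = 1350 × 2060 × 10⁻³ / 197.0 = 14.12 kg/(m³·d).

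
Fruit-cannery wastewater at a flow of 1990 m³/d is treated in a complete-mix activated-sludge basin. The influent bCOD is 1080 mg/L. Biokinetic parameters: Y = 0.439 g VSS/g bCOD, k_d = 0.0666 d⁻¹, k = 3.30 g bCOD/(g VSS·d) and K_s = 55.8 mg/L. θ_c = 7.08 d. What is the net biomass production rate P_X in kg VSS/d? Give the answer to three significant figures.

P_X ≈ 636 kg VSS/d

For a completely mixed reactor with recycle the Lawrence–McCarty relation gives S = K_s·(1 + k_d·θ_c) / [θ_c·(Y·k − k_d) − 1] = 55.8 × (1 + 0.0666 × 7.08) / [7.08 × (0.439 × 3.30 − 0.0666) − 1] = 82.11 / 8.785 = 9.346 mg/L.
Y_obs = Y / (1 + k_d θ_c) = 0.439 / (1 + 0.0666 × 7.08) = 0.439 / 1.472 = 0.2983.
Substrate removed = Q·(S₀ − S) = 1990 m³/d × (1080 − 9.35) g/m³ = 2.13×10^6 g/d = 2131 kg/d.
So the net sludge growth is P_X = 0.2983 × 2131 = 635.6 kg VSS/d.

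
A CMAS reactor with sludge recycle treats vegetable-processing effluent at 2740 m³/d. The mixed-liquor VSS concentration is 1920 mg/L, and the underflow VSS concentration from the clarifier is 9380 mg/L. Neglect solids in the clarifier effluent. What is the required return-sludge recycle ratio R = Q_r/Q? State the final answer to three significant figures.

R = Q_r/Q = X/(X_r − X) = 1920 / (9380 − 1920) = 0.2574.

R ≈ 0.257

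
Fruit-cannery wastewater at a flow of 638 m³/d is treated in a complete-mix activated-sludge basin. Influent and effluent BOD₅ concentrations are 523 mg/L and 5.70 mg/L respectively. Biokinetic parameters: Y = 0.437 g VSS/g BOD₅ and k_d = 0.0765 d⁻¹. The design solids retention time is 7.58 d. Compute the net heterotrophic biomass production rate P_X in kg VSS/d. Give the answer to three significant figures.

P_X ≈ 91.3 kg VSS/d

Correct the yield for decay: Y_obs = Y/(1 + k_d θ_c) = 0.437 / (1 + 0.0765 × 7.58) = 0.437 / 1.580 = 0.2766.
ΔS = 523 − 5.70 = 517.3 mg/L, so the substrate removal rate is 638 × 517.3/1000 = 330.0 kg BOD₅/d.
Net biomass production P_X = Y_obs × Q·(S₀ − S) = 0.2766 × 330.0 = 91.29 kg VSS/d.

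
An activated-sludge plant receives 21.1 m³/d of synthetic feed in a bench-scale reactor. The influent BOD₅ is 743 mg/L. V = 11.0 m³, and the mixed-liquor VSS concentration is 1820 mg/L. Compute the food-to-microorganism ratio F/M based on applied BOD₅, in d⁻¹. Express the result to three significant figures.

F/M ≈ 0.783 d⁻¹

Food-to-microorganism ratio F/M = Q S₀ / (V X) = 21.1 × 743 / (11.00 × 1820) = 0.7831 d⁻¹.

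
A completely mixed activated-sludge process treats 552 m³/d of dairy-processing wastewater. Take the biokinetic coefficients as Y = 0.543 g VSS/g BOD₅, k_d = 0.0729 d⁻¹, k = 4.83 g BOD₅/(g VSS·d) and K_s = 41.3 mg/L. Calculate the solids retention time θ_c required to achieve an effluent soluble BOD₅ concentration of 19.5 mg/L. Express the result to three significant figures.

θ_c ≈ 1.30 d

At the target effluent, Y k S/(K_s+S) = 0.543×4.83×19.5/60.80 = 0.8412 d⁻¹.
θ_c = 1/(μ − k_d) = 1/(0.8412 − 0.0729) = 1/0.7683 = 1.302 d.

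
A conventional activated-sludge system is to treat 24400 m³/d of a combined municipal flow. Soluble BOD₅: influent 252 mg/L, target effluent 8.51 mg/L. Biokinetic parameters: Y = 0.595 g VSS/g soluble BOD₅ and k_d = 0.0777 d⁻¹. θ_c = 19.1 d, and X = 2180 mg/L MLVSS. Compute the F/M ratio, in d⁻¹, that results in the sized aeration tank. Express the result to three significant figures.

F/M ≈ 0.226 d⁻¹

Rearranging the biomass balance for a CMAS with decay, V = Y·Q·ΔS·θ_c / [X·(1+k_d θ_c)] = 0.595 × 24400 × (252 − 8.51) × 19.1 / [2180 × (1 + 0.0777 × 19.1)] = 6.75×10^7 / 5415 = 12468 m³.
F/M = Q·S₀ / (V·X) = 24400 × 252 / (12468 × 2180) = 0.2262 g soluble BOD₅·(g VSS·d)⁻¹.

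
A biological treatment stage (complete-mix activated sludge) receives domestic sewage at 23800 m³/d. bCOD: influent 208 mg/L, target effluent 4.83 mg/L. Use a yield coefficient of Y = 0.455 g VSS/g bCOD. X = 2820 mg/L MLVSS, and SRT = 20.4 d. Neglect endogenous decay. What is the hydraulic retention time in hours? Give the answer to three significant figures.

Biomass mass balance (decay neglected): V·X = Y·Q·(S₀ − S)·θ_c, so V = 0.455 × 23800 × (208 − 4.83) × 20.4 / 2820 = 15916 m³.
HRT = V/Q = 15916 m³ / 23800 m³·d⁻¹ = 0.6687 d × 24 = 16.05 h.

τ ≈ 16.0 h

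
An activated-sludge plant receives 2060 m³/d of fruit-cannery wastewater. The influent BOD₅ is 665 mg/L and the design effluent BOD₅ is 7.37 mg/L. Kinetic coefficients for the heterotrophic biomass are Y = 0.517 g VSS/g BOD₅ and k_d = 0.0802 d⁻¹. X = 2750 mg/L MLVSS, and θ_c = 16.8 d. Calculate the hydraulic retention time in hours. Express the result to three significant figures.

τ ≈ 21.2 h

From the SRT design equation V = Y Q (S₀−S) θ_c / [X (1 + k_d θ_c)] = 0.517 × 2060 × (665 − 7.37) × 16.8 / [2750 × (1 + 0.0802 × 16.8)] = 1.18×10^7 / 6455 = 1823 m³.
τ = V/Q = 1823/2060 = 0.8848 d, or 21.24 h.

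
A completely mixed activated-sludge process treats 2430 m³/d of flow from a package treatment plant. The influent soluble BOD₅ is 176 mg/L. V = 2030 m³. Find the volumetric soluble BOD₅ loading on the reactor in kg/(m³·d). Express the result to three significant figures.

Applied soluble BOD₅ load per unit volume = Q·S₀/V = (2430 × 176/1000)/2030 = 0.2107 kg soluble BOD₅·m⁻³·d⁻¹.

L_v ≈ 0.211 kg soluble BOD₅/(m³·d)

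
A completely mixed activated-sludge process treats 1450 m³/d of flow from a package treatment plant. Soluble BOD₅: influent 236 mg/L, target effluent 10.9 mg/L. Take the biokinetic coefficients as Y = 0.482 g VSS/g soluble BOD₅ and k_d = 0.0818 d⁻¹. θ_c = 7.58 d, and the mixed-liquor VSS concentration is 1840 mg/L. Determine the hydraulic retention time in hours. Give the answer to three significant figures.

From the SRT design equation V = Y Q (S₀−S) θ_c / [X (1 + k_d θ_c)] = 0.482 × 1450 × (236 − 10.9) × 7.58 / [1840 × (1 + 0.0818 × 7.58)] = 1.19×10^6 / 2981 = 400.1 m³.
Hydraulic retention time τ = V/Q = 400.1 / 1450 = 0.2759 d = 6.622 h.

τ ≈ 6.62 h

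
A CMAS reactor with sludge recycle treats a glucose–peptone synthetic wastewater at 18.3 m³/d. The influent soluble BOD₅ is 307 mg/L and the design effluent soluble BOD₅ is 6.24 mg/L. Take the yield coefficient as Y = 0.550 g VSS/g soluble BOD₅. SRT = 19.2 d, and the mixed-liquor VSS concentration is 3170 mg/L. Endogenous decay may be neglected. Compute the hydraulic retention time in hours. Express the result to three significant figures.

With k_d = 0 the design equation reduces to V = Y Q (S₀−S) θ_c / X = 0.550 × 18.3 × (307 − 6.24) × 19.2 / 3170 = 18.33 m³.
Hydraulic retention time τ = V/Q = 18.33 / 18.3 = 1.002 d = 24.05 h.

τ ≈ 24.0 h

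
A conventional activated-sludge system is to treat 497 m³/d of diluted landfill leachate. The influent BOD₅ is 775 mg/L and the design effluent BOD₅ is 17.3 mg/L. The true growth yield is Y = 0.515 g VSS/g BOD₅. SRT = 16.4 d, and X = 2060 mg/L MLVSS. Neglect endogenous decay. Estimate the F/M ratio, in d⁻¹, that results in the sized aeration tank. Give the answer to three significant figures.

F/M ≈ 0.121 d⁻¹

With k_d = 0 the design equation reduces to V = Y Q (S₀−S) θ_c / X = 0.515 × 497 × (775 − 17.3) × 16.4 / 2060 = 1544 m³.
F/M = applied load / biomass = Q·S₀/(V·X) = 497 × 775 / (1544 × 2060) = 0.1211 d⁻¹.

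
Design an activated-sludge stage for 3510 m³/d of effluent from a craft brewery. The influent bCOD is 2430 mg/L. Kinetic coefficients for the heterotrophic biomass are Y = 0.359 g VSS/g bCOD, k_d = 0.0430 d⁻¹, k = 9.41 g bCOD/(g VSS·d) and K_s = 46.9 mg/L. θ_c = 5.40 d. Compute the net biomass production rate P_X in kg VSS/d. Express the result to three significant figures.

From the Monod/SRT balance for a CMAS, S = K_s·(1+k_d θ_c)/[θ_c·(Y k − k_d) − 1] = 46.9 × (1 + 0.0430 × 5.40) / [5.40 × (0.359 × 9.41 − 0.0430) − 1] = 57.79 / 17.01 = 3.397 mg/L.
Correct the yield for decay: Y_obs = Y/(1 + k_d θ_c) = 0.359 / (1 + 0.0430 × 5.40) = 0.359 / 1.232 = 0.2913.
Mass of bCOD removed per day: Q(S₀ − S) = 3510 × 2427 g/m³ = 8517 kg/d.
P_X = Y_obs · Q(S₀ − S) = 0.2913 × 8517 = 2482 kg VSS/d.

P_X ≈ 2480 kg VSS/d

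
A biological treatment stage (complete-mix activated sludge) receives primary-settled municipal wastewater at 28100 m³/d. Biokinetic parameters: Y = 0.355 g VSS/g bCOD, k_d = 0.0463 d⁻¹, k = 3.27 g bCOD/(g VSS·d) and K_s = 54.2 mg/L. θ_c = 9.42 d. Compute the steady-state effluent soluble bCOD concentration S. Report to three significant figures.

S ≈ 8.19 mg/L

Effluent substrate depends only on kinetics and SRT: S = K_s(1 + k_d θ_c) / [θ_c(Yk − k_d) − 1] = 54.2 × (1 + 0.0463 × 9.42) / [9.42 × (0.355 × 3.27 − 0.0463) − 1] = 77.84 / 9.499 = 8.194 mg/L.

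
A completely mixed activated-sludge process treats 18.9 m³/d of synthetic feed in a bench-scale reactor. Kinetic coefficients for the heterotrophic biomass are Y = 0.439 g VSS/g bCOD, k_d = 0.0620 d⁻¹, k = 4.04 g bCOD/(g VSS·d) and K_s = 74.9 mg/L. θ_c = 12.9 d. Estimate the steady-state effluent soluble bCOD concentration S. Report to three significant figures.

S ≈ 6.40 mg/L

Effluent substrate depends only on kinetics and SRT: S = K_s(1 + k_d θ_c) / [θ_c(Yk − k_d) − 1] = 74.9 × (1 + 0.0620 × 12.9) / [12.9 × (0.439 × 4.04 − 0.0620) − 1] = 134.8 / 21.08 = 6.395 mg/L.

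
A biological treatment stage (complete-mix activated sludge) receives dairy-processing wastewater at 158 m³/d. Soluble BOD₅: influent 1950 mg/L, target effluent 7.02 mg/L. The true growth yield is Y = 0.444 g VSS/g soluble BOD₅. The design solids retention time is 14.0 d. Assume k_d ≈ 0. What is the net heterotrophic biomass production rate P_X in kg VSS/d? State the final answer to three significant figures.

P_X ≈ 136 kg VSS/d

With endogenous decay neglected, the observed yield equals the true yield: Y_obs = Y = 0.444 g VSS/g soluble BOD₅.
ΔS = 1950 − 7.02 = 1943 mg/L, so the substrate removal rate is 158 × 1943/1000 = 307.0 kg soluble BOD₅/d.
Net biomass production P_X = Y_obs × Q·(S₀ − S) = 0.4440 × 307.0 = 136.3 kg VSS/d.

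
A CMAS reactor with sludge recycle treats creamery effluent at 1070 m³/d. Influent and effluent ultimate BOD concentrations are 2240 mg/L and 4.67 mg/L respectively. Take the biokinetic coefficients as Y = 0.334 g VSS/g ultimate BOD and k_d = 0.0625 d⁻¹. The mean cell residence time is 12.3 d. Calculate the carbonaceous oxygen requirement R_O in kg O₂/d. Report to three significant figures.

The observed yield is Y_obs = Y/(1 + k_d·θ_c) = 0.334 / (1 + 0.0625 × 12.3) = 0.334 / 1.769 = 0.1888 g VSS per g ultimate BOD removed.
Substrate removed = Q·(S₀ − S) = 1070 m³/d × (2240 − 4.67) g/m³ = 2.39×10^6 g/d = 2392 kg/d.
Biomass synthesised: P_X = Y_obs × 2392 = 451.7 kg VSS/d.
Carbonaceous O₂ demand = substrate oxidised − cell-mass equivalent = 2392 − 1.42 × 451.7 = 1750 kg O₂/d.

R_O ≈ 1750 kg O₂/d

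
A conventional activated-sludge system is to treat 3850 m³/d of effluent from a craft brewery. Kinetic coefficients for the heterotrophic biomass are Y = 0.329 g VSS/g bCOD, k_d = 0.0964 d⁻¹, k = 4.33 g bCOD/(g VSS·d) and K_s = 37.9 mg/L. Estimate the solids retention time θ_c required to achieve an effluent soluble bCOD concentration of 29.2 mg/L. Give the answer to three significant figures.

θ_c ≈ 1.91 d

From 1/θ_c = Y·k·S/(K_s + S) − k_d: Y·k·S/(K_s+S) = 0.329 × 4.33 × 29.2 / (37.9 + 29.2) = 0.6199 d⁻¹.
Then 1/θ_c = μ − k_d = 0.6199 − 0.0964 = 0.5235 d⁻¹, giving θ_c = 1.910 d.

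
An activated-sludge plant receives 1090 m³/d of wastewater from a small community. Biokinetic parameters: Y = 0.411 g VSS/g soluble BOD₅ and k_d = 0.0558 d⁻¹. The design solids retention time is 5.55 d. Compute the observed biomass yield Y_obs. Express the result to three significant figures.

The observed yield is Y_obs = Y/(1 + k_d·θ_c) = 0.411 / (1 + 0.0558 × 5.55) = 0.411 / 1.310 = 0.3138 g VSS per g soluble BOD₅ removed.

Y_obs ≈ 0.314 g VSS/g soluble BOD₅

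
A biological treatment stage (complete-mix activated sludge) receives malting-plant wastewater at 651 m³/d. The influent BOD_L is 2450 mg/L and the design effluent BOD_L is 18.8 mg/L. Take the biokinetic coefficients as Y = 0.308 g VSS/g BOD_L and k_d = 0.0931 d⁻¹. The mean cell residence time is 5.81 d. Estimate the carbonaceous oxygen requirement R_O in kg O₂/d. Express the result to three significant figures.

R_O ≈ 1130 kg O₂/d

Observed yield with endogenous decay: Y_obs = Y / (1 + k_d·θ_c) = 0.308 / (1 + 0.0931 × 5.81) = 0.308 / 1.541 = 0.1999 g VSS/g BOD_L.
Substrate removed = Q·(S₀ − S) = 651 m³/d × (2450 − 18.8) g/m³ = 1.58×10^6 g/d = 1583 kg/d.
Biomass synthesised: P_X = Y_obs × 1583 = 316.4 kg VSS/d.
Carbonaceous O₂ demand = substrate oxidised − cell-mass equivalent = 1583 − 1.42 × 316.4 = 1133 kg O₂/d.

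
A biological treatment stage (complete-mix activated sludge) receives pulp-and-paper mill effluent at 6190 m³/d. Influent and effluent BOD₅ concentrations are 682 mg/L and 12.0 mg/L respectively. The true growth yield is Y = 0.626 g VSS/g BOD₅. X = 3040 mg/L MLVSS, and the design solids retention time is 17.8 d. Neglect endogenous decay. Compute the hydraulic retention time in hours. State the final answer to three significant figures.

Biomass mass balance (decay neglected): V·X = Y·Q·(S₀ − S)·θ_c, so V = 0.626 × 6190 × (682 − 12.0) × 17.8 / 3040 = 15201 m³.
τ = V/Q = 15201/6190 = 2.456 d, or 58.94 h.

τ ≈ 58.9 h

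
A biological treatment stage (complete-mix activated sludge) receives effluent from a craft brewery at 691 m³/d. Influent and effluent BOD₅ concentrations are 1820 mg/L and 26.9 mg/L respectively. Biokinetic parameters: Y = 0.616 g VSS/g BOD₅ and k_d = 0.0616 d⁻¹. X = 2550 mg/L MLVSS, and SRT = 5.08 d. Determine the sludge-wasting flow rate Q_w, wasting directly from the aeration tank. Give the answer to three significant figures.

Q_w ≈ 228 m³/d

Steady-state biomass mass balance: V·X·(1 + k_d·θ_c) = Y·Q·(S₀ − S)·θ_c, so V = 0.616 × 691 × (1820 − 26.9) × 5.08 / [2550 × (1 + 0.0616 × 5.08)] = 3.88×10^6 / 3348 = 1158 m³.
Wasting from the aeration tank: Q_w = V / θ_c = 1158 / 5.08 = 228.0 m³/d.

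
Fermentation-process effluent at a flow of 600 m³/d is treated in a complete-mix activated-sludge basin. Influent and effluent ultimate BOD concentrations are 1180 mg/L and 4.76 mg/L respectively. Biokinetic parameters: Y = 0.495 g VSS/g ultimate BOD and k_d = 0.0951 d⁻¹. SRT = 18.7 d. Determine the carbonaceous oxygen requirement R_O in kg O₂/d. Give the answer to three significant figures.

R_O ≈ 527 kg O₂/d

Correct the yield for decay: Y_obs = Y/(1 + k_d θ_c) = 0.495 / (1 + 0.0951 × 18.7) = 0.495 / 2.778 = 0.1782.
Q·(S₀ − S) = 600 × (1180 − 4.76) × 10⁻³ = 705.1 kg/d removed.
Biomass synthesised: P_X = Y_obs × 705.1 = 125.6 kg VSS/d.
R_O = Q·(S₀ − S) − 1.42·P_X = 705.1 − 1.42 × 125.6 = 526.7 kg O₂/d.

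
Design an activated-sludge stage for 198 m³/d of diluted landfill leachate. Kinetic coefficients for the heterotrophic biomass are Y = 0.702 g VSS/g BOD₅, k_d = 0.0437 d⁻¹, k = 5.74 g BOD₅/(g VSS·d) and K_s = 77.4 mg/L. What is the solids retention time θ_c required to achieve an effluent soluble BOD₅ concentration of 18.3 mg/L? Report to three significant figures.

Specific growth rate at S = 18.3 mg/L: μ = YkS/(K_s+S) = 0.702·5.74·18.3/(77.4+18.3) = 0.7705 d⁻¹.
θ_c = 1/(μ − k_d) = 1/(0.7705 − 0.0437) = 1/0.7268 = 1.376 d.

θ_c ≈ 1.38 d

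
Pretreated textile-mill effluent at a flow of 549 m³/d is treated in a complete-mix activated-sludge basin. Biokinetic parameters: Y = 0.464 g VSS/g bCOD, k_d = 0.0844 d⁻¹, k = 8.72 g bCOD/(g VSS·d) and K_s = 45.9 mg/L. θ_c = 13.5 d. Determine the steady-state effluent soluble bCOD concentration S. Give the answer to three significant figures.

S ≈ 1.87 mg/L

From the Monod/SRT balance for a CMAS, S = K_s·(1+k_d θ_c)/[θ_c·(Y k − k_d) − 1] = 45.9 × (1 + 0.0844 × 13.5) / [13.5 × (0.464 × 8.72 − 0.0844) − 1] = 98.20 / 52.48 = 1.871 mg/L.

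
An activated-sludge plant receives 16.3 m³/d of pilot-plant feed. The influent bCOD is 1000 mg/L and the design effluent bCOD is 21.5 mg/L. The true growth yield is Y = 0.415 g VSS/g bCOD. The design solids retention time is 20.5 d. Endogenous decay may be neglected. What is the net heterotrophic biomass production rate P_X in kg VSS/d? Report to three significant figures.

P_X ≈ 6.62 kg VSS/d

Since k_d ≈ 0, Y_obs = Y = 0.415 g VSS/g bCOD.
Q·(S₀ − S) = 16.3 × (1000 − 21.5) × 10⁻³ = 15.95 kg/d removed.
P_X = Y_obs · Q(S₀ − S) = 0.4150 × 15.95 = 6.619 kg VSS/d.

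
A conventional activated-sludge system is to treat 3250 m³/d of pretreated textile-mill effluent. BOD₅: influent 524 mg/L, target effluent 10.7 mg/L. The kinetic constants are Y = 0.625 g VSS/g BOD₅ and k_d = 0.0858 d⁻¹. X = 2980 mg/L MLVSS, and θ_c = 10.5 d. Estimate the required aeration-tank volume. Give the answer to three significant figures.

V ≈ 1930 m³

Steady-state biomass mass balance: V·X·(1 + k_d·θ_c) = Y·Q·(S₀ − S)·θ_c, so V = 0.625 × 3250 × (524 − 10.7) × 10.5 / [2980 × (1 + 0.0858 × 10.5)] = 1.09×10^7 / 5665 = 1933 m³.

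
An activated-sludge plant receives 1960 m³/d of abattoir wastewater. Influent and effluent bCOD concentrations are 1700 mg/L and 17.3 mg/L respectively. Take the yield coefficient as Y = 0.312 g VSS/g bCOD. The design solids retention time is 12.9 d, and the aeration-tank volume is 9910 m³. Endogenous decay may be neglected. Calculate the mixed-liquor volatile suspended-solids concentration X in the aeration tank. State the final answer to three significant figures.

X = Y·Q·ΔS·θ_c / V = 0.312 × 1960 × (1700 − 17.3) × 12.9 / 9910 = 1339 mg/L.

X ≈ 1340 mg/L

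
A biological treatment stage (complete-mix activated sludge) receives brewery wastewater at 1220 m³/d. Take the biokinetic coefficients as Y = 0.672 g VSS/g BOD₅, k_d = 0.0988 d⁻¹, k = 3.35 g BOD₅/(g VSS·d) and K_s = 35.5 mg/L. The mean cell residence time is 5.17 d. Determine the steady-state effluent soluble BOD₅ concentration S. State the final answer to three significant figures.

S ≈ 5.30 mg/L

Effluent substrate depends only on kinetics and SRT: S = K_s(1 + k_d θ_c) / [θ_c(Yk − k_d) − 1] = 35.5 × (1 + 0.0988 × 5.17) / [5.17 × (0.672 × 3.35 − 0.0988) − 1] = 53.63 / 10.13 = 5.296 mg/L.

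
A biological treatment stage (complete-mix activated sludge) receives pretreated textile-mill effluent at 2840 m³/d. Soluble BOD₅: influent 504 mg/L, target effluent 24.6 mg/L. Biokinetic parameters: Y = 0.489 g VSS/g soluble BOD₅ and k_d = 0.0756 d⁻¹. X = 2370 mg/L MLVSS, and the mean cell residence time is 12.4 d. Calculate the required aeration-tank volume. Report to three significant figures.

V ≈ 1800 m³

From the SRT design equation V = Y Q (S₀−S) θ_c / [X (1 + k_d θ_c)] = 0.489 × 2840 × (504 − 24.6) × 12.4 / [2370 × (1 + 0.0756 × 12.4)] = 8.26×10^6 / 4592 = 1798 m³.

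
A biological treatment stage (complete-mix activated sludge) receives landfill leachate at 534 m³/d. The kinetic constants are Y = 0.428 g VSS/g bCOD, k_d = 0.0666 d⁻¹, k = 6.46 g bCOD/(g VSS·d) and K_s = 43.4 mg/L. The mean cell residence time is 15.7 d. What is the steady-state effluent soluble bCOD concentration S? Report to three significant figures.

For a completely mixed reactor with recycle the Lawrence–McCarty relation gives S = K_s·(1 + k_d·θ_c) / [θ_c·(Y·k − k_d) − 1] = 43.4 × (1 + 0.0666 × 15.7) / [15.7 × (0.428 × 6.46 − 0.0666) − 1] = 88.78 / 41.36 = 2.146 mg/L.

S ≈ 2.15 mg/L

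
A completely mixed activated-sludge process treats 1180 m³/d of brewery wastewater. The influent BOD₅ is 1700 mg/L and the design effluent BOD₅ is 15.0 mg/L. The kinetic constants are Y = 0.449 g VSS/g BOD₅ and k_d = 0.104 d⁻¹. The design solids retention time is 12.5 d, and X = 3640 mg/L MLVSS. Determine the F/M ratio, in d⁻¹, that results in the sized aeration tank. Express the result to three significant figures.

Steady-state biomass mass balance: V·X·(1 + k_d·θ_c) = Y·Q·(S₀ − S)·θ_c, so V = 0.449 × 1180 × (1700 − 15.0) × 12.5 / [3640 × (1 + 0.104 × 12.5)] = 1.12×10^7 / 8372 = 1333 m³.
Food-to-microorganism ratio F/M = Q S₀ / (V X) = 1180 × 1700 / (1333 × 3640) = 0.4134 d⁻¹.

F/M ≈ 0.413 d⁻¹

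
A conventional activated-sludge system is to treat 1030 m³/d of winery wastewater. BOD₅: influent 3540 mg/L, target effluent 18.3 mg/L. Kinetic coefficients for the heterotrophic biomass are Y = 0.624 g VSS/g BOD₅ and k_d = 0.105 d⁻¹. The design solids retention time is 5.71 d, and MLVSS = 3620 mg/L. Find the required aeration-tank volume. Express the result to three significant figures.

V ≈ 2230 m³

Steady-state biomass mass balance: V·X·(1 + k_d·θ_c) = Y·Q·(S₀ − S)·θ_c, so V = 0.624 × 1030 × (3540 − 18.3) × 5.71 / [3620 × (1 + 0.105 × 5.71)] = 1.29×10^7 / 5790 = 2232 m³.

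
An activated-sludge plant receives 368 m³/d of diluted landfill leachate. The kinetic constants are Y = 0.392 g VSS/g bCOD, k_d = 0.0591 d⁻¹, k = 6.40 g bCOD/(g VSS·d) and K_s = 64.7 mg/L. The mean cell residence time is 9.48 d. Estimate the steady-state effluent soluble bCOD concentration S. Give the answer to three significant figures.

S ≈ 4.54 mg/L

For a completely mixed reactor with recycle the Lawrence–McCarty relation gives S = K_s·(1 + k_d·θ_c) / [θ_c·(Y·k − k_d) − 1] = 64.7 × (1 + 0.0591 × 9.48) / [9.48 × (0.392 × 6.40 − 0.0591) − 1] = 100.9 / 22.22 = 4.543 mg/L.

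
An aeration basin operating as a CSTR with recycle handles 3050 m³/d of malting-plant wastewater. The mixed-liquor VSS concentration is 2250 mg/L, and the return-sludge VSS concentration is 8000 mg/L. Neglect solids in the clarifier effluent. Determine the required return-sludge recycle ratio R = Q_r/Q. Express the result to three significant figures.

R ≈ 0.391

Solids balance on the clarifier gives (1+R)X = R·X_r, so R = X/(X_r − X) = 2250 / (8000 − 2250) = 0.3913.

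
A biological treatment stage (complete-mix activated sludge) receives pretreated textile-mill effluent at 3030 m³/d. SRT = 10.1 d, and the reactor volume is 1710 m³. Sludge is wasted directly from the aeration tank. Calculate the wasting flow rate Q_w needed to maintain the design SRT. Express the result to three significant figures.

Q_w ≈ 169 m³/d

With mixed-liquor wasting, θ_c = V/Q_w, so Q_w = V/θ_c = 1710/10.1 = 169.3 m³/d.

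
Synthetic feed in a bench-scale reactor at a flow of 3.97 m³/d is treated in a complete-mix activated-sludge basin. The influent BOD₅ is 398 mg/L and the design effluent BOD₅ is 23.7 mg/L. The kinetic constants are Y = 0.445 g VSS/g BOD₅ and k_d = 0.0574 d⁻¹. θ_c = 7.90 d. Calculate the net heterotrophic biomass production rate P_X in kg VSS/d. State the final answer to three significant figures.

Correct the yield for decay: Y_obs = Y/(1 + k_d θ_c) = 0.445 / (1 + 0.0574 × 7.90) = 0.445 / 1.453 = 0.3062.
Substrate removed = Q·(S₀ − S) = 3.97 m³/d × (398 − 23.7) g/m³ = 1.49×10^3 g/d = 1.486 kg/d.
Biomass produced: P_X = Y_obs·Q·ΔS = 0.3062 × 1.486 ≈ 0.4550 kg VSS/d.

P_X ≈ 0.455 kg VSS/d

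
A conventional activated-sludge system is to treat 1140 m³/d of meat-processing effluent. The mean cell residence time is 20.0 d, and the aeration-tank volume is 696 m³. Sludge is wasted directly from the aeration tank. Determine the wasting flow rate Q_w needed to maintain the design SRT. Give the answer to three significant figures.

Wasting from the aeration tank: Q_w = V / θ_c = 696.0 / 20.0 = 34.80 m³/d.

Q_w ≈ 34.8 m³/d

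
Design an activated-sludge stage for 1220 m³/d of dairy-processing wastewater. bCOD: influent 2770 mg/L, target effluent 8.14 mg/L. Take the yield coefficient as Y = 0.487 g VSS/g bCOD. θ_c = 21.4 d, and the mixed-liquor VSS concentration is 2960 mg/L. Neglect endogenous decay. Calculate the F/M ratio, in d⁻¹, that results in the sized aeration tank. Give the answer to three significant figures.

V·X = Y·Q·ΔS·θ_c gives V = 0.487 × 1220 × (2770 − 8.14) × 21.4 / 2960 = 11863 m³.
F/M = Q·S₀ / (V·X) = 1220 × 2770 / (11863 × 2960) = 0.09624 g bCOD·(g VSS·d)⁻¹.

F/M ≈ 0.0962 d⁻¹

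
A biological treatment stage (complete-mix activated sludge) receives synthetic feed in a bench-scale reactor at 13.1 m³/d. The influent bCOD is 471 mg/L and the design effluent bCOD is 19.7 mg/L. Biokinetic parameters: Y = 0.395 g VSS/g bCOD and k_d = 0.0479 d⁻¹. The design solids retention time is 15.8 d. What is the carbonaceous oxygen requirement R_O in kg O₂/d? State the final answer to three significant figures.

R_O ≈ 4.02 kg O₂/d

The observed yield is Y_obs = Y/(1 + k_d·θ_c) = 0.395 / (1 + 0.0479 × 15.8) = 0.395 / 1.757 = 0.2248 g VSS per g bCOD removed.
Substrate removed = Q·(S₀ − S) = 13.1 m³/d × (471 − 19.7) g/m³ = 5.91×10^3 g/d = 5.912 kg/d.
Biomass synthesised: P_X = Y_obs × 5.912 = 1.329 kg VSS/d.
R_O = Q·ΔS − 1.42 P_X = 5.912 − 1.888 = 4.024 kg O₂/d.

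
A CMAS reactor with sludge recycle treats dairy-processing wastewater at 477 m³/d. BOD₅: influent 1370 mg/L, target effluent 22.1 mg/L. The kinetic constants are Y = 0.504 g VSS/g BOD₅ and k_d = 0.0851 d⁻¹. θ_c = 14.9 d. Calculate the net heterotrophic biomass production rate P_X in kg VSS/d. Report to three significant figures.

P_X ≈ 143 kg VSS/d

Correct the yield for decay: Y_obs = Y/(1 + k_d θ_c) = 0.504 / (1 + 0.0851 × 14.9) = 0.504 / 2.268 = 0.2222.
Substrate removed = Q·(S₀ − S) = 477 m³/d × (1370 − 22.1) g/m³ = 6.43×10^5 g/d = 642.9 kg/d.
Biomass produced: P_X = Y_obs·Q·ΔS = 0.2222 × 642.9 ≈ 142.9 kg VSS/d.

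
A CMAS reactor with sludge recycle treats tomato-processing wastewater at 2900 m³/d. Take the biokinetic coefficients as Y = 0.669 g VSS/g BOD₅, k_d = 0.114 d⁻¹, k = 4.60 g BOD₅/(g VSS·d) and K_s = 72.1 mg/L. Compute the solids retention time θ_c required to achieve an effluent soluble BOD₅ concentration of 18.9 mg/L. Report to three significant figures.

From 1/θ_c = Y·k·S/(K_s + S) − k_d: Y·k·S/(K_s+S) = 0.669 × 4.60 × 18.9 / (72.1 + 18.9) = 0.6392 d⁻¹.
1/θ_c = 0.6392 − 0.114 = 0.5252 d⁻¹, so θ_c = 1.904 d.

θ_c ≈ 1.90 d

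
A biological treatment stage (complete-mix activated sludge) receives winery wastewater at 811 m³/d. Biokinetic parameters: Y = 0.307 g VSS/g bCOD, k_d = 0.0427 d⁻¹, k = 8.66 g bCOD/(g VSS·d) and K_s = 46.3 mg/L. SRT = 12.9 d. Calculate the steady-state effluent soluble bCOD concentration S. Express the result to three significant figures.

Effluent substrate depends only on kinetics and SRT: S = K_s(1 + k_d θ_c) / [θ_c(Yk − k_d) − 1] = 46.3 × (1 + 0.0427 × 12.9) / [12.9 × (0.307 × 8.66 − 0.0427) − 1] = 71.80 / 32.75 = 2.193 mg/L.

S ≈ 2.19 mg/L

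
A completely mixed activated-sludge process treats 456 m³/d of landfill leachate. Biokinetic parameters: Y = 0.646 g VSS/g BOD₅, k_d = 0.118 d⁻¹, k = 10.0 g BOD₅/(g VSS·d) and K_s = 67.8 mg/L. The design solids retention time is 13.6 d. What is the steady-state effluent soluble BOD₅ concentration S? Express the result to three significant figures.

From the Monod/SRT balance for a CMAS, S = K_s·(1+k_d θ_c)/[θ_c·(Y k − k_d) − 1] = 67.8 × (1 + 0.118 × 13.6) / [13.6 × (0.646 × 10.0 − 0.118) − 1] = 176.6 / 85.25 = 2.072 mg/L.

S ≈ 2.07 mg/L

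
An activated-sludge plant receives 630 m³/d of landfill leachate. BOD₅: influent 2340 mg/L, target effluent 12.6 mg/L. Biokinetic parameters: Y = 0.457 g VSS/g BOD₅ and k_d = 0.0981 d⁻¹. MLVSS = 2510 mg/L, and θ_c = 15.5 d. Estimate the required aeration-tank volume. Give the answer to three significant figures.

From the SRT design equation V = Y Q (S₀−S) θ_c / [X (1 + k_d θ_c)] = 0.457 × 630 × (2340 − 12.6) × 15.5 / [2510 × (1 + 0.0981 × 15.5)] = 1.04×10^7 / 6327 = 1642 m³.

V ≈ 1640 m³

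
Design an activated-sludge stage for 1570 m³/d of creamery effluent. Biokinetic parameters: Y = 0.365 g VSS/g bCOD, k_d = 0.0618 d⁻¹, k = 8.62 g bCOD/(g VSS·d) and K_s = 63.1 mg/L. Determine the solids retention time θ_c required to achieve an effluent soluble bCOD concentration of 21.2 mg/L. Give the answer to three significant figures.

From 1/θ_c = Y·k·S/(K_s + S) − k_d: Y·k·S/(K_s+S) = 0.365 × 8.62 × 21.2 / (63.1 + 21.2) = 0.7912 d⁻¹.
θ_c = 1/(μ − k_d) = 1/(0.7912 − 0.0618) = 1/0.7294 = 1.371 d.

θ_c ≈ 1.37 d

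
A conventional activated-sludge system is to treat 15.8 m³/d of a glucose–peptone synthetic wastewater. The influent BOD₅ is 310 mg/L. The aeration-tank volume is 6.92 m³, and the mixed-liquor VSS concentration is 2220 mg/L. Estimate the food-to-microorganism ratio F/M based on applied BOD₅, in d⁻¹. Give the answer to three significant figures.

Food-to-microorganism ratio F/M = Q S₀ / (V X) = 15.8 × 310 / (6.920 × 2220) = 0.3188 d⁻¹.

F/M ≈ 0.319 d⁻¹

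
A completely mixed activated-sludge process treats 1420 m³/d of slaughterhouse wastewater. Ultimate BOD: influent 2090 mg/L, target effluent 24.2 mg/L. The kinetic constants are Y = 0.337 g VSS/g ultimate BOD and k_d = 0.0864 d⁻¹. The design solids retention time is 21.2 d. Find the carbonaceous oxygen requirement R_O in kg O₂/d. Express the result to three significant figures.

The observed yield is Y_obs = Y/(1 + k_d·θ_c) = 0.337 / (1 + 0.0864 × 21.2) = 0.337 / 2.832 = 0.1190 g VSS per g ultimate BOD removed.
Mass of ultimate BOD removed per day: Q(S₀ − S) = 1420 × 2066 g/m³ = 2933 kg/d.
Biomass synthesised: P_X = Y_obs × 2933 = 349.1 kg VSS/d.
Carbonaceous O₂ demand = substrate oxidised − cell-mass equivalent = 2933 − 1.42 × 349.1 = 2438 kg O₂/d.

R_O ≈ 2440 kg O₂/d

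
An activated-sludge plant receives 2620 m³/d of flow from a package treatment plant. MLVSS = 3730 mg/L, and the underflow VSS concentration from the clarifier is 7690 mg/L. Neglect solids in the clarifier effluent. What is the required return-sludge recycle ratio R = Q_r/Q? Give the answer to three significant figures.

R ≈ 0.942

R = Q_r/Q = X/(X_r − X) = 3730 / (7690 − 3730) = 0.9419.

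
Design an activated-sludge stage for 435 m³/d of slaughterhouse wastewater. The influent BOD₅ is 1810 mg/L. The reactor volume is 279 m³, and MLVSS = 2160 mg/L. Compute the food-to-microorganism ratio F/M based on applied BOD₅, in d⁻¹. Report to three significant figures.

F/M ≈ 1.31 d⁻¹

F/M = Q·S₀ / (V·X) = 435 × 1810 / (279.0 × 2160) = 1.307 g BOD₅·(g VSS·d)⁻¹.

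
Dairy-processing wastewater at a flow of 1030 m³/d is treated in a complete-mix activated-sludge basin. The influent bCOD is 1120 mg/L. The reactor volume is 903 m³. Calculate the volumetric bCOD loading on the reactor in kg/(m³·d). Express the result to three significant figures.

L_v = Q S₀ / V = 1030 × 1120 × 10⁻³ / 903.0 = 1.278 kg/(m³·d).

L_v ≈ 1.28 kg bCOD/(m³·d)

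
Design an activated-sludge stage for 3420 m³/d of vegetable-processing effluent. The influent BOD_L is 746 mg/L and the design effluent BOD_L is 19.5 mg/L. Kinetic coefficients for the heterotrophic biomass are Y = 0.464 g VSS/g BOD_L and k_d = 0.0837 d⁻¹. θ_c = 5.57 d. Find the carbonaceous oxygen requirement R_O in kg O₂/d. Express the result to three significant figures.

R_O ≈ 1370 kg O₂/d

Y_obs = Y / (1 + k_d θ_c) = 0.464 / (1 + 0.0837 × 5.57) = 0.464 / 1.466 = 0.3165.
Substrate removed = Q·(S₀ − S) = 3420 m³/d × (746 − 19.5) g/m³ = 2.48×10^6 g/d = 2485 kg/d.
Biomass synthesised: P_X = Y_obs × 2485 = 786.3 kg VSS/d.
R_O = Q·(S₀ − S) − 1.42·P_X = 2485 − 1.42 × 786.3 = 1368 kg O₂/d.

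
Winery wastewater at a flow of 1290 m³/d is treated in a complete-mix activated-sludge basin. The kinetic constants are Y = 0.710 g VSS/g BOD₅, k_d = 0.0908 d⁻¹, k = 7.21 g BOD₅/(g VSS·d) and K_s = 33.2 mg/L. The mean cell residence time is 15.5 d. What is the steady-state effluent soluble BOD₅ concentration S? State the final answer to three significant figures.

S ≈ 1.04 mg/L

Effluent substrate depends only on kinetics and SRT: S = K_s(1 + k_d θ_c) / [θ_c(Yk − k_d) − 1] = 33.2 × (1 + 0.0908 × 15.5) / [15.5 × (0.710 × 7.21 − 0.0908) − 1] = 79.93 / 76.94 = 1.039 mg/L.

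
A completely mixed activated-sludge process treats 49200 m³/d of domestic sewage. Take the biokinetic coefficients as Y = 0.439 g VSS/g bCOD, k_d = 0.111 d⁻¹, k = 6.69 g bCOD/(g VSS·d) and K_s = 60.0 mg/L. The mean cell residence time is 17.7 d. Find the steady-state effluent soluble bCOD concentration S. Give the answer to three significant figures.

S ≈ 3.63 mg/L

Effluent substrate depends only on kinetics and SRT: S = K_s(1 + k_d θ_c) / [θ_c(Yk − k_d) − 1] = 60.0 × (1 + 0.111 × 17.7) / [17.7 × (0.439 × 6.69 − 0.111) − 1] = 177.9 / 49.02 = 3.629 mg/L.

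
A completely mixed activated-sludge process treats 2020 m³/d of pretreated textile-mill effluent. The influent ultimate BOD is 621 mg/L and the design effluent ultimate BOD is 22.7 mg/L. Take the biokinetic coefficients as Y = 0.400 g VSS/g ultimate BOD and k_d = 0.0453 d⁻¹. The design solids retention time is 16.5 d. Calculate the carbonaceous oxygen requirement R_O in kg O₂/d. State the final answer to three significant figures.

R_O ≈ 816 kg O₂/d

The observed yield is Y_obs = Y/(1 + k_d·θ_c) = 0.400 / (1 + 0.0453 × 16.5) = 0.400 / 1.747 = 0.2289 g VSS per g ultimate BOD removed.
Mass of ultimate BOD removed per day: Q(S₀ − S) = 2020 × 598.3 g/m³ = 1209 kg/d.
Biomass synthesised: P_X = Y_obs × 1209 = 276.6 kg VSS/d.
R_O = Q·ΔS − 1.42 P_X = 1209 − 392.8 = 815.7 kg O₂/d.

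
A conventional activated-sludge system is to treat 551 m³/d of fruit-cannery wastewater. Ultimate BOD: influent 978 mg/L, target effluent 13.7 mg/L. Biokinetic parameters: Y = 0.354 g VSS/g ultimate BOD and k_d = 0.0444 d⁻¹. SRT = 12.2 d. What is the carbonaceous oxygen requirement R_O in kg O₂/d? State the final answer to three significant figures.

R_O ≈ 358 kg O₂/d

The observed yield is Y_obs = Y/(1 + k_d·θ_c) = 0.354 / (1 + 0.0444 × 12.2) = 0.354 / 1.542 = 0.2296 g VSS per g ultimate BOD removed.
Substrate removed = Q·(S₀ − S) = 551 m³/d × (978 − 13.7) g/m³ = 5.31×10^5 g/d = 531.3 kg/d.
Net sludge production P_X = 0.2296 × 531.3 = 122.0 kg VSS/d.
R_O = Q·ΔS − 1.42 P_X = 531.3 − 173.2 = 358.1 kg O₂/d.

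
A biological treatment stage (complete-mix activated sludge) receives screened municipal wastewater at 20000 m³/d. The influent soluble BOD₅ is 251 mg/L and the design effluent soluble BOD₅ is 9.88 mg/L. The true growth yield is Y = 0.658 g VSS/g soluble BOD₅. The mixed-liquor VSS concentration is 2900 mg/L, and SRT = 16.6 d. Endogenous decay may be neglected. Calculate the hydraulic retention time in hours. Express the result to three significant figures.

V·X = Y·Q·ΔS·θ_c gives V = 0.658 × 20000 × (251 − 9.88) × 16.6 / 2900 = 18163 m³.
Hydraulic retention time τ = V/Q = 18163 / 20000 = 0.9082 d = 21.80 h.

τ ≈ 21.8 h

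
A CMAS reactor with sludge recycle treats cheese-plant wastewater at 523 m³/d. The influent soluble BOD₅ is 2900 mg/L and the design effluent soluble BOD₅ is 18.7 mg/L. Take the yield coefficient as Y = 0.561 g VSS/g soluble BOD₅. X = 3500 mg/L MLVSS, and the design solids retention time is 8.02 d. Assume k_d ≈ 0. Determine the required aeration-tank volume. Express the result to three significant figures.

V ≈ 1940 m³

Biomass mass balance (decay neglected): V·X = Y·Q·(S₀ − S)·θ_c, so V = 0.561 × 523 × (2900 − 18.7) × 8.02 / 3500 = 1937 m³.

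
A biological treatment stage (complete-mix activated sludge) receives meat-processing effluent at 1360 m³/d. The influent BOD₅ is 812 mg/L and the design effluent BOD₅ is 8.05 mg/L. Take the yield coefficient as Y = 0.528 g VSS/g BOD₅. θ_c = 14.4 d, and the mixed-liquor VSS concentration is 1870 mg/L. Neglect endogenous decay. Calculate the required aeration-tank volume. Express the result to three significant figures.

V ≈ 4450 m³

With k_d = 0 the design equation reduces to V = Y Q (S₀−S) θ_c / X = 0.528 × 1360 × (812 − 8.05) × 14.4 / 1870 = 4446 m³.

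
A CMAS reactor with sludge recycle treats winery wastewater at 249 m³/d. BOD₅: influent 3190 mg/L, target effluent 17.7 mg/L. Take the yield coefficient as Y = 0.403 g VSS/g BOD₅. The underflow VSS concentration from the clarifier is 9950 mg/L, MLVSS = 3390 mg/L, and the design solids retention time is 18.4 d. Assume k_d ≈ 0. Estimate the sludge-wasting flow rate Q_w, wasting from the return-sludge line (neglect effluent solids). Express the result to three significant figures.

Q_w ≈ 32.0 m³/d

Biomass mass balance (decay neglected): V·X = Y·Q·(S₀ − S)·θ_c, so V = 0.403 × 249 × (3190 − 17.7) × 18.4 / 3390 = 1728 m³.
Wasting from the return line (neglecting effluent solids): Q_w = V·X / (θ_c·X_r) = 1728 × 3390 / (18.4 × 9950) = 31.99 m³/d.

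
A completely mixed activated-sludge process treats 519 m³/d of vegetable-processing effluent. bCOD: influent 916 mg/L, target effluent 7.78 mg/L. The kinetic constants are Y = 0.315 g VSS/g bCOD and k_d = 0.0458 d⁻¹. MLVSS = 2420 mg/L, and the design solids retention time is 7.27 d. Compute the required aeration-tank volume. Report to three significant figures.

V ≈ 335 m³

Steady-state biomass mass balance: V·X·(1 + k_d·θ_c) = Y·Q·(S₀ − S)·θ_c, so V = 0.315 × 519 × (916 − 7.78) × 7.27 / [2420 × (1 + 0.0458 × 7.27)] = 1.08×10^6 / 3226 = 334.6 m³.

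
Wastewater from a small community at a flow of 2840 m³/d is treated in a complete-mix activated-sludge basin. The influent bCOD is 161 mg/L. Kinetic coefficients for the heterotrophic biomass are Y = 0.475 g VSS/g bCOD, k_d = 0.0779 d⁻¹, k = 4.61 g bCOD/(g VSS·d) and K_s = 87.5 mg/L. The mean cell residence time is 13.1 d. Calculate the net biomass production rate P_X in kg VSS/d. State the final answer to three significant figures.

P_X ≈ 103 kg VSS/d

From the Monod/SRT balance for a CMAS, S = K_s·(1+k_d θ_c)/[θ_c·(Y k − k_d) − 1] = 87.5 × (1 + 0.0779 × 13.1) / [13.1 × (0.475 × 4.61 − 0.0779) − 1] = 176.8 / 26.67 = 6.630 mg/L.
Observed yield with endogenous decay: Y_obs = Y / (1 + k_d·θ_c) = 0.475 / (1 + 0.0779 × 13.1) = 0.475 / 2.020 = 0.2351 g VSS/g bCOD.
Q·(S₀ − S) = 2840 × (161 − 6.63) × 10⁻³ = 438.4 kg/d removed.
So the net sludge growth is P_X = 0.2351 × 438.4 = 103.1 kg VSS/d.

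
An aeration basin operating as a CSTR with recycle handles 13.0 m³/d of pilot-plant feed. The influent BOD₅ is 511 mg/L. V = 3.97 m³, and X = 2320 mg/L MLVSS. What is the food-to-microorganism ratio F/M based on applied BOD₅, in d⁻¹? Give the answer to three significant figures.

F/M ≈ 0.721 d⁻¹

F/M = applied load / biomass = Q·S₀/(V·X) = 13.0 × 511 / (3.970 × 2320) = 0.7212 d⁻¹.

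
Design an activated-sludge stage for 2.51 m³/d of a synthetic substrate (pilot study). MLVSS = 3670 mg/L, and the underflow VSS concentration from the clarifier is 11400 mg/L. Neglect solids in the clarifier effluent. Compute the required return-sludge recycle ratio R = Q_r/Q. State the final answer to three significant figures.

R ≈ 0.475

Mass balance around the secondary clarifier (neglecting effluent solids): R = X / (X_r − X) = 3670 / (11400 − 3670) = 0.4748.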